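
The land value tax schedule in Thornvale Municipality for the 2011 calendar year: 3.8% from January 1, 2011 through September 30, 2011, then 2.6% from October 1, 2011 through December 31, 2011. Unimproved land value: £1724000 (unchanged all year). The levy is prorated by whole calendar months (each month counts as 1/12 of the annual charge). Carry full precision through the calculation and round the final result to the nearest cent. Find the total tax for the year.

January 1 – September 30, 2011: 9 months at 3.8% → £1724000 × 3.8% × 9/12 = £49134.0000
October 1 – December 31, 2011: 3 months at 2.6% → £1724000 × 2.6% × 3/12 = £11206.0000
Total = £60340.0000

£60340.00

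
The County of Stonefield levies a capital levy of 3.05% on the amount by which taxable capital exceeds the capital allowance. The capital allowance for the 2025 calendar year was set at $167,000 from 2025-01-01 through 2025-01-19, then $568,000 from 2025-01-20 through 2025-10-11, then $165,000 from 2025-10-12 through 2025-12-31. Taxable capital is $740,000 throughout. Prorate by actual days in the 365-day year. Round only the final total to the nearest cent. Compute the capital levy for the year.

$8,610.36

2025-01-01 to 2025-01-19: 19 days, exemption $167,000 → ($740,000 − $167,000) × 3.05% × 19/365 = $909.7356
2025-01-20 to 2025-10-11: 265 days, exemption $568,000 → ($740,000 − $568,000) × 3.05% × 265/365 = $3,808.7397
2025-10-12 to 2025-12-31: 81 days, exemption $165,000 → ($740,000 − $165,000) × 3.05% × 81/365 = $3,891.8836
Total = $8,610.3589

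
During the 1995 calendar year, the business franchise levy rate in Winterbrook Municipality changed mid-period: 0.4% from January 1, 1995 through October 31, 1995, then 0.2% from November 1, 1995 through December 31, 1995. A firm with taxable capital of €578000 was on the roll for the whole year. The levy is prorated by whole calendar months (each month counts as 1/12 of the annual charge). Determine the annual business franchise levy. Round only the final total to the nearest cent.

€2119.33

January 1 – October 31, 1995: 10 months at 0.4% → €578000 × 0.4% × 10/12 = €1926.6667
November 1 – December 31, 1995: 2 months at 0.2% → €578000 × 0.2% × 2/12 = €192.6667
Total = €2119.3333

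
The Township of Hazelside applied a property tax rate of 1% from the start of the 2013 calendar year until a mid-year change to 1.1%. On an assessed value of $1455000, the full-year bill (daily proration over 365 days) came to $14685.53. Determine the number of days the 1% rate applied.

Let d = days at the first rate; then 365 − d days at the second rate.
$1455000 × [1%·d + 1.1%·(365−d)] / 365 = $14685.53
Solving gives d = 331, so the new rate took effect on 28 Nov 2013.

331 days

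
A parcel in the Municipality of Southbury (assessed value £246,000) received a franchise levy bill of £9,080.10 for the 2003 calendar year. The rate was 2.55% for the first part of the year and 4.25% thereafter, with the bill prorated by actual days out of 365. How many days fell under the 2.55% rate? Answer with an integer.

120 days

Let d = days at the first rate; then 365 − d days at the second rate.
£246,000 × [2.55%·d + 4.25%·(365−d)] / 365 = £9,080.10
Solving gives d = 120, so the new rate took effect on 1 May 2003.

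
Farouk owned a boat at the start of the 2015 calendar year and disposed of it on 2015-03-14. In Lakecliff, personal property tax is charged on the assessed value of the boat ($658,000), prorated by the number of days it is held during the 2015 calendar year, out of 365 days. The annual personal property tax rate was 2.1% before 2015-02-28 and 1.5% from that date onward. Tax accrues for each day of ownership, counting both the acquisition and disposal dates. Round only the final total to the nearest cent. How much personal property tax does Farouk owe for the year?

$2,601.35

2015-01-01 to 2015-02-27: 58 days at 2.1% → $658,000 × 2.1% × 58/365 = $2,195.7370
2015-02-28 to 2015-03-14: 15 days at 1.5% → $658,000 × 1.5% × 15/365 = $405.6164
Total = $2,601.3534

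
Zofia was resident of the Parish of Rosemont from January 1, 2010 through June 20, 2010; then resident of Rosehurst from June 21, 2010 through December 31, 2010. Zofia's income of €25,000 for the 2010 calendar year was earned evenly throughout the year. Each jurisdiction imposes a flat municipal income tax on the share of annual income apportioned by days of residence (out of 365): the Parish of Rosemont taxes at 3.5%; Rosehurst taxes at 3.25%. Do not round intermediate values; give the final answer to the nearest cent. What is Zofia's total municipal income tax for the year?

€841.78

The Parish of Rosemont, January 1 – June 20, 2010: 171 days → €25,000 × 3.5% × 171/365 = €409.9315
Rosehurst, June 21 – December 31, 2010: 194 days → €25,000 × 3.25% × 194/365 = €431.8493
Total = €841.7808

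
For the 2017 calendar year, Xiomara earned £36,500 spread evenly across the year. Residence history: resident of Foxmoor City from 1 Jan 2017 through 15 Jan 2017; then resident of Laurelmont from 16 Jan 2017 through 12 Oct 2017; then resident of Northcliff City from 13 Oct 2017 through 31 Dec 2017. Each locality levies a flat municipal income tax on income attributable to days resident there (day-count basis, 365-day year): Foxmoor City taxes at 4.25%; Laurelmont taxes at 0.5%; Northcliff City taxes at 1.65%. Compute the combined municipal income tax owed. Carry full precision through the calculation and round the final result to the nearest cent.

£330.75

Foxmoor City, 1 Jan – 15 Jan 2017: 15 days → £36,500 × 4.25% × 15/365 = £63.7500
Laurelmont, 16 Jan – 12 Oct 2017: 270 days → £36,500 × 0.5% × 270/365 = £135.0000
Northcliff City, 13 Oct – 31 Dec 2017: 80 days → £36,500 × 1.65% × 80/365 = £132.0000
Total = £330.7500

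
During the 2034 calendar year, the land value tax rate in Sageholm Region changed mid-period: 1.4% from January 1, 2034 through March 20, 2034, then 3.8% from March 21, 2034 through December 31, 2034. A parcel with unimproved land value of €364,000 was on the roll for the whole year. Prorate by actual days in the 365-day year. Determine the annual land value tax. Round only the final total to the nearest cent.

€11,941.19

January 1 – March 20, 2034: 79 days at 1.4% → €364,000 × 1.4% × 79/365 = €1,102.9699
March 21 – December 31, 2034: 286 days at 3.8% → €364,000 × 3.8% × 286/365 = €10,838.2247
Total = €11,941.1945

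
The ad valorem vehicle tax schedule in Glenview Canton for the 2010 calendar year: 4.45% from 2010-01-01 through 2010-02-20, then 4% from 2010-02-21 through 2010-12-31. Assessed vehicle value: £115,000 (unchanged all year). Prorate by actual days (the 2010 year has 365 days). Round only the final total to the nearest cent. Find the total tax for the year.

£4,672.31

2010-01-01 to 2010-02-20: 51 days at 4.45% → £115,000 × 4.45% × 51/365 = £715.0479
2010-02-21 to 2010-12-31: 314 days at 4% → £115,000 × 4% × 314/365 = £3,957.2603
Total = £4,672.3082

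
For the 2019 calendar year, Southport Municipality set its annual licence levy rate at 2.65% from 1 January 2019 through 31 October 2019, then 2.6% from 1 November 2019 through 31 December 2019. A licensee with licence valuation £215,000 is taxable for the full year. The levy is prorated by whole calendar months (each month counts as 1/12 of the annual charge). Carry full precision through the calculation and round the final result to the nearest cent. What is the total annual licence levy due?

£5,679.58

1 January – 31 October 2019: 10 months at 2.65% → £215,000 × 2.65% × 10/12 = £4,747.9167
1 November – 31 December 2019: 2 months at 2.6% → £215,000 × 2.6% × 2/12 = £931.6667
Total = £5,679.5833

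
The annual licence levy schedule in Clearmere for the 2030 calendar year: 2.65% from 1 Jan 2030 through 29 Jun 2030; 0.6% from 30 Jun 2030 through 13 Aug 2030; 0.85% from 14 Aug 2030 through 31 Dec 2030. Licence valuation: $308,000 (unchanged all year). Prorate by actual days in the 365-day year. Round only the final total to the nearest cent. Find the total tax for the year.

$5,257.10

1 Jan – 29 Jun 2030: 180 days at 2.65% → $308,000 × 2.65% × 180/365 = $4,025.0959
30 Jun – 13 Aug 2030: 45 days at 0.6% → $308,000 × 0.6% × 45/365 = $227.8356
14 Aug – 31 Dec 2030: 140 days at 0.85% → $308,000 × 0.85% × 140/365 = $1,004.1644
Total = $5,257.0959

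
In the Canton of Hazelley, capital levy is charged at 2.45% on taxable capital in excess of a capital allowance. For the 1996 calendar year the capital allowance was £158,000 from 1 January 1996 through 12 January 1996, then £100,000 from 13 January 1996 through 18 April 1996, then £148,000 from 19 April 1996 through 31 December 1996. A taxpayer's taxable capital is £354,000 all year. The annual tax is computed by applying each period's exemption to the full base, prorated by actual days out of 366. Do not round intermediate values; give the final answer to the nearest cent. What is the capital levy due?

£5,350.64

1 January – 12 January 1996: 12 days, exemption £158,000 → (£354,000 − £158,000) × 2.45% × 12/366 = £157.4426
13 January – 18 April 1996: 97 days, exemption £100,000 → (£354,000 − £100,000) × 2.45% × 97/366 = £1,649.2650
19 April – 31 December 1996: 257 days, exemption £148,000 → (£354,000 − £148,000) × 2.45% × 257/366 = £3,543.9317
Total = £5,350.6393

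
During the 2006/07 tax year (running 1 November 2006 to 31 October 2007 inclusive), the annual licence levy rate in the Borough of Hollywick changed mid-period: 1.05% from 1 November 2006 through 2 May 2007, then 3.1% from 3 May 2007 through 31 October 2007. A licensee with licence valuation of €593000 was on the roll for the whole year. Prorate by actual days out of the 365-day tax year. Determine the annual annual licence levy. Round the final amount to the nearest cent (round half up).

€12288.10

1 November 2006 – 2 May 2007: 183 days at 1.05% → €593000 × 1.05% × 183/365 = €3121.7795
3 May – 31 October 2007: 182 days at 3.1% → €593000 × 3.1% × 182/365 = €9166.3178
Total = €12288.0973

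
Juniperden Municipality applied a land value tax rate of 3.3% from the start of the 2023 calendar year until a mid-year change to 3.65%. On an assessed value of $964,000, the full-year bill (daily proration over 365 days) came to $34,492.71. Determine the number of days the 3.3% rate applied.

Let d = days at the first rate; then 365 − d days at the second rate.
$964,000 × [3.3%·d + 3.65%·(365−d)] / 365 = $34,492.71
Solving gives d = 75, so the new rate took effect on 17 March 2023.

75 days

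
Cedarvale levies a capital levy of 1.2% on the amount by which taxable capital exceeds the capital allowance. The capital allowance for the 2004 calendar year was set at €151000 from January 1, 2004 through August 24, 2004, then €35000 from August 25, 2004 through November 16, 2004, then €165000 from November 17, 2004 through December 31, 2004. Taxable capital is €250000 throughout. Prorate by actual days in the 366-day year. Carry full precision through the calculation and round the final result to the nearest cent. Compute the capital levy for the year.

January 1 – August 24, 2004: 237 days, exemption €151000 → (€250000 − €151000) × 1.2% × 237/366 = €769.2787
August 25 – November 16, 2004: 84 days, exemption €35000 → (€250000 − €35000) × 1.2% × 84/366 = €592.1311
November 17 – December 31, 2004: 45 days, exemption €165000 → (€250000 − €165000) × 1.2% × 45/366 = €125.4098
Total = €1486.8197

€1486.82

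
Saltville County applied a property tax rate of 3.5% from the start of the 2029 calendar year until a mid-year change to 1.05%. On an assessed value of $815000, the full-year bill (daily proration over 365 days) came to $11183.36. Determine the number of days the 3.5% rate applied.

Let d = days at the first rate; then 365 − d days at the second rate.
$815000 × [3.5%·d + 1.05%·(365−d)] / 365 = $11183.36
Solving gives d = 48, so the new rate took effect on 18 Feb 2029.

48 days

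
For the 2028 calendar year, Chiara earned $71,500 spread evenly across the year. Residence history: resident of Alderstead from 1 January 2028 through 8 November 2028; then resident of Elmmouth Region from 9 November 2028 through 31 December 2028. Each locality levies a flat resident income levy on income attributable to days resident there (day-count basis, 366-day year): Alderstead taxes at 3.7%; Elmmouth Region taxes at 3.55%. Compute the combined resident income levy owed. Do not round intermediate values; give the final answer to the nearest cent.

Alderstead, 1 January – 8 November 2028: 313 days → $71,500 × 3.7% × 313/366 = $2,262.4085
Elmmouth Region, 9 November – 31 December 2028: 53 days → $71,500 × 3.55% × 53/366 = $367.5608
Total = $2,629.9693

$2,629.97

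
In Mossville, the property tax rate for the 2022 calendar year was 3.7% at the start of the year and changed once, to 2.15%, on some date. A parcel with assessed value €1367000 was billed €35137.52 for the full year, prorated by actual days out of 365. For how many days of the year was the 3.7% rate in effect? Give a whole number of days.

Let d = days at the first rate; then 365 − d days at the second rate.
€1367000 × [3.7%·d + 2.15%·(365−d)] / 365 = €35137.52
Solving gives d = 99, so the new rate took effect on 10 Apr 2022.

99 days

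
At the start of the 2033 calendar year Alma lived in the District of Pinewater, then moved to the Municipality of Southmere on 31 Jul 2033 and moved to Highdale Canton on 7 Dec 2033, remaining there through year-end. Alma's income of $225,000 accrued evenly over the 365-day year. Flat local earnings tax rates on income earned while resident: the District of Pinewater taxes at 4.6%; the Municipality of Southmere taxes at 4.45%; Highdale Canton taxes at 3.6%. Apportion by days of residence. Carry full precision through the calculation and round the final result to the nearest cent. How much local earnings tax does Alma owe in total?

$10,076.61

The District of Pinewater, 1 Jan – 30 Jul 2033: 211 days → $225,000 × 4.6% × 211/365 = $5,983.1507
The Municipality of Southmere, 31 Jul – 6 Dec 2033: 129 days → $225,000 × 4.45% × 129/365 = $3,538.6644
Highdale Canton, 7 Dec – 31 Dec 2033: 25 days → $225,000 × 3.6% × 25/365 = $554.7945
Total = $10,076.6096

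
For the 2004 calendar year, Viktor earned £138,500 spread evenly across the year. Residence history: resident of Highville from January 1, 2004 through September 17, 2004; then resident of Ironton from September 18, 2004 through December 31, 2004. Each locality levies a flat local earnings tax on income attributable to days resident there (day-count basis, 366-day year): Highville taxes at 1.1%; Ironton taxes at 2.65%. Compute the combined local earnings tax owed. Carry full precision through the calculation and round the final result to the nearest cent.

£2,139.37

Highville, January 1 – September 17, 2004: 261 days → £138,500 × 1.1% × 261/366 = £1,086.4303
Ironton, September 18 – December 31, 2004: 105 days → £138,500 × 2.65% × 105/366 = £1,052.9406
Total = £2,139.3709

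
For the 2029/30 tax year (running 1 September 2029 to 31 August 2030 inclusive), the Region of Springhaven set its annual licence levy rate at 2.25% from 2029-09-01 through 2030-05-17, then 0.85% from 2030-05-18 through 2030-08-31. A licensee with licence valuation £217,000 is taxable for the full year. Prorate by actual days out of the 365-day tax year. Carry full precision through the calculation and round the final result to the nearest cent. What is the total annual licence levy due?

£4,000.23

2029-09-01 to 2030-05-17: 259 days at 2.25% → £217,000 × 2.25% × 259/365 = £3,464.5685
2030-05-18 to 2030-08-31: 106 days at 0.85% → £217,000 × 0.85% × 106/365 = £535.6630
Total = £4,000.2315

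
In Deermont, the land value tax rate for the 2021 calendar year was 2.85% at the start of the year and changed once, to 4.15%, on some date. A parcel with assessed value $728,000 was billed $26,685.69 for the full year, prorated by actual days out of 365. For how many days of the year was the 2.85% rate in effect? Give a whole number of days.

136 days

Let d = days at the first rate; then 365 − d days at the second rate.
$728,000 × [2.85%·d + 4.15%·(365−d)] / 365 = $26,685.69
Solving gives d = 136, so the new rate took effect on 17 May 2021.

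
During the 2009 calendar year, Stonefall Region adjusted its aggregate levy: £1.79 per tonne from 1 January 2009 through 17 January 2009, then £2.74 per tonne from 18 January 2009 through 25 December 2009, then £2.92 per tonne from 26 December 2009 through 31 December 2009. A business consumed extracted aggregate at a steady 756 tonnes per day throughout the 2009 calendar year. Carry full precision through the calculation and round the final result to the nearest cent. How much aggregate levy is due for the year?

1 January – 17 January 2009: 17 days × 756 tonnes/day = 12,852 tonnes at £1.79/tonne → £23,005.08
18 January – 25 December 2009: 342 days × 756 tonnes/day = 258,552 tonnes at £2.74/tonne → £708,432.48
26 December – 31 December 2009: 6 days × 756 tonnes/day = 4,536 tonnes at £2.92/tonne → £13,245.12

£744,682.68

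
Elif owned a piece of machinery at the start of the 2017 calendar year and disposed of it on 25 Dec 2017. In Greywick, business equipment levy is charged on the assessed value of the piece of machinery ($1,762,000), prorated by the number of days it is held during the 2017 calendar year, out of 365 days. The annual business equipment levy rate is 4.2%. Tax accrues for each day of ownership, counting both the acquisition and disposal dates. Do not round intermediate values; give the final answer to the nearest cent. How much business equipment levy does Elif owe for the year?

Days held (1 Jan – 25 Dec 2017): 359 out of 365
Tax = $1,762,000 × 4.2% × 359/365 = $72,787.4959

$72,787.50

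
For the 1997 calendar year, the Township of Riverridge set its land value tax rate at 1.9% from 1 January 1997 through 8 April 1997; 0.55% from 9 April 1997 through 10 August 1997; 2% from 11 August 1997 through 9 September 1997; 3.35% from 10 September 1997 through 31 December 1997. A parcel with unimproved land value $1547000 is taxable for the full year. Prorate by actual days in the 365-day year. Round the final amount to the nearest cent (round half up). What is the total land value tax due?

$29369.69

1 January – 8 April 1997: 98 days at 1.9% → $1547000 × 1.9% × 98/365 = $7891.8192
9 April – 10 August 1997: 124 days at 0.55% → $1547000 × 0.55% × 124/365 = $2890.5589
11 August – 9 September 1997: 30 days at 2% → $1547000 × 2% × 30/365 = $2543.0137
10 September – 31 December 1997: 113 days at 3.35% → $1547000 × 3.35% × 113/365 = $16044.2973
Total = $29369.6890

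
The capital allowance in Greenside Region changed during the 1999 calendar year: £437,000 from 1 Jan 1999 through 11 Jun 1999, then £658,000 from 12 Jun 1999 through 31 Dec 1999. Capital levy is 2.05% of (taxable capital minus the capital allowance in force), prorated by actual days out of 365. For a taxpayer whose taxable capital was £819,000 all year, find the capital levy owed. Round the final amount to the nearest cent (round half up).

£5,311.30

1 Jan – 11 Jun 1999: 162 days, exemption £437,000 → (£819,000 − £437,000) × 2.05% × 162/365 = £3,475.6767
12 Jun – 31 Dec 1999: 203 days, exemption £658,000 → (£819,000 − £658,000) × 2.05% × 203/365 = £1,835.6205
Total = £5,311.2973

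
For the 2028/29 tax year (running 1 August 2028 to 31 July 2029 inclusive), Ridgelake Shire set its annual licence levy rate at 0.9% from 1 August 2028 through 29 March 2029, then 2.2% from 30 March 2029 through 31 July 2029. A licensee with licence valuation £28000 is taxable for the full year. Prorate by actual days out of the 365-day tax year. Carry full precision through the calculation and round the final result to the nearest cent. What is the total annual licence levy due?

£375.66

1 August 2028 – 29 March 2029: 241 days at 0.9% → £28000 × 0.9% × 241/365 = £166.3890
30 March – 31 July 2029: 124 days at 2.2% → £28000 × 2.2% × 124/365 = £209.2712
Total = £375.6603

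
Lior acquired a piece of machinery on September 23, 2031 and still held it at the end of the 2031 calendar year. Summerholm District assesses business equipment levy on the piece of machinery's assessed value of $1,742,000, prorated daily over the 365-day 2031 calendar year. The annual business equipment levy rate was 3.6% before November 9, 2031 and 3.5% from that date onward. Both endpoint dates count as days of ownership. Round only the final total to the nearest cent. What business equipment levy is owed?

September 23 – November 8, 2031: 47 days at 3.6% → $1,742,000 × 3.6% × 47/365 = $8,075.2438
November 9 – December 31, 2031: 53 days at 3.5% → $1,742,000 × 3.5% × 53/365 = $8,853.1781
Total = $16,928.4219

$16,928.42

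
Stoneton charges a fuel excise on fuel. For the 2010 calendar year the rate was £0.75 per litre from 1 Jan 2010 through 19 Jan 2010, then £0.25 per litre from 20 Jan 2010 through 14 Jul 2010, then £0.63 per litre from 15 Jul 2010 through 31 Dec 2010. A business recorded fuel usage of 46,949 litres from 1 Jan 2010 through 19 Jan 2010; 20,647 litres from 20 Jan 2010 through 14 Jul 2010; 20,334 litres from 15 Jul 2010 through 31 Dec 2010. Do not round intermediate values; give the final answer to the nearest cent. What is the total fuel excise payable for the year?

£53183.92

1 Jan – 19 Jan 2010: 46,949 litres at £0.75/litre → £35211.75
20 Jan – 14 Jul 2010: 20,647 litres at £0.25/litre → £5161.75
15 Jul – 31 Dec 2010: 20,334 litres at £0.63/litre → £12810.42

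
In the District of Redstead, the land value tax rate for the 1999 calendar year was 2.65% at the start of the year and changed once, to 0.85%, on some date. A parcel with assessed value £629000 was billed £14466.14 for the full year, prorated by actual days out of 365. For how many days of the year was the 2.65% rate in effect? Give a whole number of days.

Let d = days at the first rate; then 365 − d days at the second rate.
£629000 × [2.65%·d + 0.85%·(365−d)] / 365 = £14466.14
Solving gives d = 294, so the new rate took effect on 22 October 1999.

294 days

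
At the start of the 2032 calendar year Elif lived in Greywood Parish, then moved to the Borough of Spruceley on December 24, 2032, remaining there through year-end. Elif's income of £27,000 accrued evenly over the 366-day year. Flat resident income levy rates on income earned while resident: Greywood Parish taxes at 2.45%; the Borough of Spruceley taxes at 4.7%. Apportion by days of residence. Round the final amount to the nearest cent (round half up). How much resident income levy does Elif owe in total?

£674.78

Greywood Parish, January 1 – December 23, 2032: 358 days → £27,000 × 2.45% × 358/366 = £647.0410
The Borough of Spruceley, December 24 – December 31, 2032: 8 days → £27,000 × 4.7% × 8/366 = £27.7377
Total = £674.7787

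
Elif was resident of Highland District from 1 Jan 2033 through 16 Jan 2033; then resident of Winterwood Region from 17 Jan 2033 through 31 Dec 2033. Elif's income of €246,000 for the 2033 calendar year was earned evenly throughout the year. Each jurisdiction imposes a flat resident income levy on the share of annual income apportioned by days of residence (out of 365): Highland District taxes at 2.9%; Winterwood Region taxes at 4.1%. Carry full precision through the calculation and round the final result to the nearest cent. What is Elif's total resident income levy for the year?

Highland District, 1 Jan – 16 Jan 2033: 16 days → €246,000 × 2.9% × 16/365 = €312.7233
Winterwood Region, 17 Jan – 31 Dec 2033: 349 days → €246,000 × 4.1% × 349/365 = €9,643.8740
Total = €9,956.5973

€9,956.60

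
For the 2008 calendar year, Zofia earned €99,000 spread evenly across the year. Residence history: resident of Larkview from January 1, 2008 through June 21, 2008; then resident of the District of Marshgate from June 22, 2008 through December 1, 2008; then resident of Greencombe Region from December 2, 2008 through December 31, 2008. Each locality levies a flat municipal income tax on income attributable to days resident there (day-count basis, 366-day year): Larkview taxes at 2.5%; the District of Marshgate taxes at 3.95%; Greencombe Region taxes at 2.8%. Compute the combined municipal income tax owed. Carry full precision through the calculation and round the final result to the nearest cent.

€3,138.65

Larkview, January 1 – June 21, 2008: 173 days → €99,000 × 2.5% × 173/366 = €1,169.8770
The District of Marshgate, June 22 – December 1, 2008: 163 days → €99,000 × 3.95% × 163/366 = €1,741.5615
Greencombe Region, December 2 – December 31, 2008: 30 days → €99,000 × 2.8% × 30/366 = €227.2131
Total = €3,138.6516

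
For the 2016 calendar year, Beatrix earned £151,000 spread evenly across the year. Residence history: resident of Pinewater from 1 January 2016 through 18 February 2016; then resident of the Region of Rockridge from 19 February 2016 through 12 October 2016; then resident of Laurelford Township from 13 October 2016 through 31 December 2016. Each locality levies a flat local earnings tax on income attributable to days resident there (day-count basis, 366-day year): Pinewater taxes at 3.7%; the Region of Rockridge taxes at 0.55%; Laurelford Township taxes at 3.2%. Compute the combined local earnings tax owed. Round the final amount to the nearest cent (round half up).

£2,341.94

Pinewater, 1 January – 18 February 2016: 49 days → £151,000 × 3.7% × 49/366 = £747.9863
The Region of Rockridge, 19 February – 12 October 2016: 237 days → £151,000 × 0.55% × 237/366 = £537.7828
Laurelford Township, 13 October – 31 December 2016: 80 days → £151,000 × 3.2% × 80/366 = £1,056.1749
Total = £2,341.9440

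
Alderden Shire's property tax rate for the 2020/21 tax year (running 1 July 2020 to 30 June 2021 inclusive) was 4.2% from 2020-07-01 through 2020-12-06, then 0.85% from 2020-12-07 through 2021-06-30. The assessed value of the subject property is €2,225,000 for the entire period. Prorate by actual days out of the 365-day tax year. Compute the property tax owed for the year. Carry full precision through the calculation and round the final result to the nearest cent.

2020-07-01 to 2020-12-06: 159 days at 4.2% → €2,225,000 × 4.2% × 159/365 = €40,708.3562
2020-12-07 to 2021-06-30: 206 days at 0.85% → €2,225,000 × 0.85% × 206/365 = €10,673.9041
Total = €51,382.2603

€51,382.26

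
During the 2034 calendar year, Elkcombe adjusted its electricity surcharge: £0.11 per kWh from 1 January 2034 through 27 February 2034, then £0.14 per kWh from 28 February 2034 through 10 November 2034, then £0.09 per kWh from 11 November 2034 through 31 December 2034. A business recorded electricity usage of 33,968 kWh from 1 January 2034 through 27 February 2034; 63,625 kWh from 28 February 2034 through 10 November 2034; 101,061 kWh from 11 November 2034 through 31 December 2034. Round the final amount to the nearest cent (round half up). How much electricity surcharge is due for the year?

£21739.47

1 January – 27 February 2034: 33,968 kWh at £0.11/kWh → £3736.48
28 February – 10 November 2034: 63,625 kWh at £0.14/kWh → £8907.50
11 November – 31 December 2034: 101,061 kWh at £0.09/kWh → £9095.49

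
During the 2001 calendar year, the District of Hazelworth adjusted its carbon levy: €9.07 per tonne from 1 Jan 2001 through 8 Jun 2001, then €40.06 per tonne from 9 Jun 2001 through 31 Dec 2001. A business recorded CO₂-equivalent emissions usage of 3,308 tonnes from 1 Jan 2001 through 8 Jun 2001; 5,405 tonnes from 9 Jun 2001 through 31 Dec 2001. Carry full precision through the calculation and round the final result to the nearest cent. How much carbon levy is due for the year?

1 Jan – 8 Jun 2001: 3,308 tonnes at €9.07/tonne → €30,003.56
9 Jun – 31 Dec 2001: 5,405 tonnes at €40.06/tonne → €216,524.30

€246,527.86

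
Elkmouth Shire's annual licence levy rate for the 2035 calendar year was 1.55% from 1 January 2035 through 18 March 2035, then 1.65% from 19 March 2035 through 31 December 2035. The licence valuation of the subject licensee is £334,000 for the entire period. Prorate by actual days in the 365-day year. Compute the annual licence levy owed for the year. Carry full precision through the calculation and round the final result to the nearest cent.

£5,440.54

1 January – 18 March 2035: 77 days at 1.55% → £334,000 × 1.55% × 77/365 = £1,092.1342
19 March – 31 December 2035: 288 days at 1.65% → £334,000 × 1.65% × 288/365 = £4,348.4055
Total = £5,440.5397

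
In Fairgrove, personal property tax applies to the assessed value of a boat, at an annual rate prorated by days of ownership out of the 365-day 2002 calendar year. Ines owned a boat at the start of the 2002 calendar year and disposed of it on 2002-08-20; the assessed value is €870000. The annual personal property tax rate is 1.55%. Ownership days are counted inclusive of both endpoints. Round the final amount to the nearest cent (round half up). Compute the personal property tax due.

€8571.29

Days held (2002-01-01 to 2002-08-20): 232 out of 365
Tax = €870000 × 1.55% × 232/365 = €8571.2877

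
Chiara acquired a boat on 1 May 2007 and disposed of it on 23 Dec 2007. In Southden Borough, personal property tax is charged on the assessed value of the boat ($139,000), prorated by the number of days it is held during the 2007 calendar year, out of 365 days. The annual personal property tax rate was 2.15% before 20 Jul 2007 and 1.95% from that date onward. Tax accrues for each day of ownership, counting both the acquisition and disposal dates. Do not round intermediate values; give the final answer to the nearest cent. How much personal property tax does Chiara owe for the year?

1 May – 19 Jul 2007: 80 days at 2.15% → $139,000 × 2.15% × 80/365 = $655.0137
20 Jul – 23 Dec 2007: 157 days at 1.95% → $139,000 × 1.95% × 157/365 = $1,165.8863
Total = $1,820.9000

$1,820.90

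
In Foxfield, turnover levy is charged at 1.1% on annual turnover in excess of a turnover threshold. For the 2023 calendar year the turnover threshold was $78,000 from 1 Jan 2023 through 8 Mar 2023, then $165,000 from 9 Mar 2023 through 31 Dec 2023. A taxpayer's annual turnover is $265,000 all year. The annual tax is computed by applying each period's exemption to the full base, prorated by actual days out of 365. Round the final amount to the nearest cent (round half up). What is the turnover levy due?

1 Jan – 8 Mar 2023: 67 days, exemption $78,000 → ($265,000 − $78,000) × 1.1% × 67/365 = $377.5863
9 Mar – 31 Dec 2023: 298 days, exemption $165,000 → ($265,000 − $165,000) × 1.1% × 298/365 = $898.0822
Total = $1,275.6685

$1,275.67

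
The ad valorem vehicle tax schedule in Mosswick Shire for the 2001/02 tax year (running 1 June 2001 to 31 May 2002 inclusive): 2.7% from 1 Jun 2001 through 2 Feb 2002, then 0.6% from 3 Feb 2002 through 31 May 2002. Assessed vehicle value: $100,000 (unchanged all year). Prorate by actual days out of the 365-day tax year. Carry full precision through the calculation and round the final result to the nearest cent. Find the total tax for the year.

$2,021.10

1 Jun 2001 – 2 Feb 2002: 247 days at 2.7% → $100,000 × 2.7% × 247/365 = $1,827.1233
3 Feb – 31 May 2002: 118 days at 0.6% → $100,000 × 0.6% × 118/365 = $193.9726
Total = $2,021.0959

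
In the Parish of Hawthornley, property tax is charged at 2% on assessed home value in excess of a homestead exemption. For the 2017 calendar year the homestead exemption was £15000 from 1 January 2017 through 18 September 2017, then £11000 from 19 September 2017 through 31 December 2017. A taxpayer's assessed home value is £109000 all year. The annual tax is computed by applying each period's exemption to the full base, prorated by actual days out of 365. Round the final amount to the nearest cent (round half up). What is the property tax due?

£1902.79

1 January – 18 September 2017: 261 days, exemption £15000 → (£109000 − £15000) × 2% × 261/365 = £1344.3288
19 September – 31 December 2017: 104 days, exemption £11000 → (£109000 − £11000) × 2% × 104/365 = £558.4658
Total = £1902.7945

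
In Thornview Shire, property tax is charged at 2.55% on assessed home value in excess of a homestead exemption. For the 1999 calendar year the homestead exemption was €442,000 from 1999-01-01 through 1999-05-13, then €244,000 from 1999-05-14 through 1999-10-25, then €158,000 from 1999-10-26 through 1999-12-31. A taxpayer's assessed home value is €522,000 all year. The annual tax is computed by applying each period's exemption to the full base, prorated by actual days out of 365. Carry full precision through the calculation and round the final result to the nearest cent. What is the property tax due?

€5,651.78

1999-01-01 to 1999-05-13: 133 days, exemption €442,000 → (€522,000 − €442,000) × 2.55% × 133/365 = €743.3425
1999-05-14 to 1999-10-25: 165 days, exemption €244,000 → (€522,000 − €244,000) × 2.55% × 165/365 = €3,204.6164
1999-10-26 to 1999-12-31: 67 days, exemption €158,000 → (€522,000 − €158,000) × 2.55% × 67/365 = €1,703.8192
Total = €5,651.7781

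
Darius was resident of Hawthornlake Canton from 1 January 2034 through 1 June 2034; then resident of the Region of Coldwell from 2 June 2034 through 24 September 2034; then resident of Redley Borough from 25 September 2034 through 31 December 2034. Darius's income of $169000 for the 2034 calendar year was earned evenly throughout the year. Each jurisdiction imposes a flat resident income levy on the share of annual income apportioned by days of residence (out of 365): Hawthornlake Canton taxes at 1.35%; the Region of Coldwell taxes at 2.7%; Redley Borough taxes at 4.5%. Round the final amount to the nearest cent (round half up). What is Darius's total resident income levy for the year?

$4429.65

Hawthornlake Canton, 1 January – 1 June 2034: 152 days → $169000 × 1.35% × 152/365 = $950.1041
The Region of Coldwell, 2 June – 24 September 2034: 115 days → $169000 × 2.7% × 115/365 = $1437.6575
Redley Borough, 25 September – 31 December 2034: 98 days → $169000 × 4.5% × 98/365 = $2041.8904
Total = $4429.6521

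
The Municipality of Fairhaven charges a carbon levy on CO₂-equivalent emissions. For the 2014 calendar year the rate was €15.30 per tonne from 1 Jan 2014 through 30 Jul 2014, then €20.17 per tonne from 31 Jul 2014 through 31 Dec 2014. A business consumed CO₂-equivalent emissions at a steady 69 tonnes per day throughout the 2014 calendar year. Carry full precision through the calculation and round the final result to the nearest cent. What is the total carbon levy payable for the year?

€437,079.12

1 Jan – 30 Jul 2014: 211 days × 69 tonnes/day = 14,559 tonnes at €15.30/tonne → €222,752.70
31 Jul – 31 Dec 2014: 154 days × 69 tonnes/day = 10,626 tonnes at €20.17/tonne → €214,326.42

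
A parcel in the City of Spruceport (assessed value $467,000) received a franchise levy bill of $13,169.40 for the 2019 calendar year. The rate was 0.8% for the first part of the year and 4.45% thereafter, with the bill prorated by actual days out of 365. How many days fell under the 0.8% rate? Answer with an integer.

Let d = days at the first rate; then 365 − d days at the second rate.
$467,000 × [0.8%·d + 4.45%·(365−d)] / 365 = $13,169.40
Solving gives d = 163, so the new rate took effect on 13 Jun 2019.

163 days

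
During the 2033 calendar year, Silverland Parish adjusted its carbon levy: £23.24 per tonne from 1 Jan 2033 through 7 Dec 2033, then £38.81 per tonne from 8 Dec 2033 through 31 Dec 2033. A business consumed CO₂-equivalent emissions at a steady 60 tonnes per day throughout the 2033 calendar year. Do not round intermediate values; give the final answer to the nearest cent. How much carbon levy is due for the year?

£531,376.80

1 Jan – 7 Dec 2033: 341 days × 60 tonnes/day = 20,460 tonnes at £23.24/tonne → £475,490.40
8 Dec – 31 Dec 2033: 24 days × 60 tonnes/day = 1,440 tonnes at £38.81/tonne → £55,886.40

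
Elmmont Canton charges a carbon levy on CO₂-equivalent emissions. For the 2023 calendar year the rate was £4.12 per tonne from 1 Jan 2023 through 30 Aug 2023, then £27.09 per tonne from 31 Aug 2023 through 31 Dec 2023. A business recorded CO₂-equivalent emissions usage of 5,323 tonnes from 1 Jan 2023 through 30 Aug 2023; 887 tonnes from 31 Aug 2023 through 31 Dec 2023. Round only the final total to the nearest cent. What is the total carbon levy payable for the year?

£45,959.59

1 Jan – 30 Aug 2023: 5,323 tonnes at £4.12/tonne → £21,930.76
31 Aug – 31 Dec 2023: 887 tonnes at £27.09/tonne → £24,028.83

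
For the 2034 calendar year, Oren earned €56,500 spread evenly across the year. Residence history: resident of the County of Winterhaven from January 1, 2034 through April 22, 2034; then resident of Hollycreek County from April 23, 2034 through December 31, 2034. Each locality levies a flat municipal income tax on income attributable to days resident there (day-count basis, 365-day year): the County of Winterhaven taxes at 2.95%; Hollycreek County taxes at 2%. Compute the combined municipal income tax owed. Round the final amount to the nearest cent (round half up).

The County of Winterhaven, January 1 – April 22, 2034: 112 days → €56,500 × 2.95% × 112/365 = €511.4411
Hollycreek County, April 23 – December 31, 2034: 253 days → €56,500 × 2% × 253/365 = €783.2603
Total = €1,294.7014

€1,294.70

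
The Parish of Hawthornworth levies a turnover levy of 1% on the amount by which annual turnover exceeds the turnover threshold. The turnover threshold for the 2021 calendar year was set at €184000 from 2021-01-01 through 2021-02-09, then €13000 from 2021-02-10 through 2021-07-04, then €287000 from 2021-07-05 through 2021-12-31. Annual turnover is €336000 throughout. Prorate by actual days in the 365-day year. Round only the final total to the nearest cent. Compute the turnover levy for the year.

€1691.37

2021-01-01 to 2021-02-09: 40 days, exemption €184000 → (€336000 − €184000) × 1% × 40/365 = €166.5753
2021-02-10 to 2021-07-04: 145 days, exemption €13000 → (€336000 − €13000) × 1% × 145/365 = €1283.1507
2021-07-05 to 2021-12-31: 180 days, exemption €287000 → (€336000 − €287000) × 1% × 180/365 = €241.6438
Total = €1691.3699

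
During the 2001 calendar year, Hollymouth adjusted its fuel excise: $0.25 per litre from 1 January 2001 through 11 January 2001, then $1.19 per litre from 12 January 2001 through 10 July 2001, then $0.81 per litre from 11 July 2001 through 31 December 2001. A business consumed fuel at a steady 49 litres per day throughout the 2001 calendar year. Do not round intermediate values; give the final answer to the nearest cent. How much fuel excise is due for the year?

1 January – 11 January 2001: 11 days × 49 litres/day = 539 litres at $0.25/litre → $134.75
12 January – 10 July 2001: 180 days × 49 litres/day = 8,820 litres at $1.19/litre → $10495.80
11 July – 31 December 2001: 174 days × 49 litres/day = 8,526 litres at $0.81/litre → $6906.06

$17536.61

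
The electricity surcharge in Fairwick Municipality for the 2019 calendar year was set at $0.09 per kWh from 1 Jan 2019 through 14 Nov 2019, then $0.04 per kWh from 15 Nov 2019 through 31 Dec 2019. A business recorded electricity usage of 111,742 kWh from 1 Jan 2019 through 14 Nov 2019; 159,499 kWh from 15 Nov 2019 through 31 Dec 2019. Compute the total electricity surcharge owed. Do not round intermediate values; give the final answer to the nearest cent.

$16,436.74

1 Jan – 14 Nov 2019: 111,742 kWh at $0.09/kWh → $10,056.78
15 Nov – 31 Dec 2019: 159,499 kWh at $0.04/kWh → $6,379.96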